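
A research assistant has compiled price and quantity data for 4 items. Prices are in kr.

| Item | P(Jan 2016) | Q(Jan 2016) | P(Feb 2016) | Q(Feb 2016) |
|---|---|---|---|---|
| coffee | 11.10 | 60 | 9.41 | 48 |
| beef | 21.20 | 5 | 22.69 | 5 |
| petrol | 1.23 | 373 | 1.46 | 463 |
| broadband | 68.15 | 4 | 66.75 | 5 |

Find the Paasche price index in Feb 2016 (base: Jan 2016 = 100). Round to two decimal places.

101.67

Paasche price index uses current-period quantities as weights.
ΣP(Feb 2016)·Q(Feb 2016) = 9.41×48 + 22.69×5 + 1.46×463 + 66.75×5 = 451.68 + 113.45 + 675.98 + 333.75 = 1574.86
ΣP(Jan 2016)·Q(Feb 2016) = 11.10×48 + 21.20×5 + 1.23×463 + 68.15×5 = 532.8 + 106 + 569.49 + 340.75 = 1549.04
Index = 1574.86 / 1549.04 × 100 = 101.6668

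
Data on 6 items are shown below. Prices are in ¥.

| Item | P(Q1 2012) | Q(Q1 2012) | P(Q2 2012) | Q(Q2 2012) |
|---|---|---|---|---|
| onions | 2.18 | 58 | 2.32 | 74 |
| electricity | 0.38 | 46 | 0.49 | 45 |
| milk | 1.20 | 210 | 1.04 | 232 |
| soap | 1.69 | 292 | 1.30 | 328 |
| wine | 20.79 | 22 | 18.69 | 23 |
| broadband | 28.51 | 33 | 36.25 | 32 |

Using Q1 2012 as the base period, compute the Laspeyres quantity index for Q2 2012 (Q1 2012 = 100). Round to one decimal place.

105.0

Laspeyres quantity index uses base-period prices as weights.
ΣP(Q1 2012)·Q(Q2 2012) = 2.18×74 + 0.38×45 + 1.20×232 + 1.69×328 + 20.79×23 + 28.51×32 = 161.32 + 17.1 + 278.4 + 554.32 + 478.17 + 912.32 = 2401.63
ΣP(Q1 2012)·Q(Q1 2012) = 2.18×58 + 0.38×46 + 1.20×210 + 1.69×292 + 20.79×22 + 28.51×33 = 126.44 + 17.48 + 252 + 493.48 + 457.38 + 940.83 = 2287.61
Index = 2401.63 / 2287.61 × 100 = 104.9842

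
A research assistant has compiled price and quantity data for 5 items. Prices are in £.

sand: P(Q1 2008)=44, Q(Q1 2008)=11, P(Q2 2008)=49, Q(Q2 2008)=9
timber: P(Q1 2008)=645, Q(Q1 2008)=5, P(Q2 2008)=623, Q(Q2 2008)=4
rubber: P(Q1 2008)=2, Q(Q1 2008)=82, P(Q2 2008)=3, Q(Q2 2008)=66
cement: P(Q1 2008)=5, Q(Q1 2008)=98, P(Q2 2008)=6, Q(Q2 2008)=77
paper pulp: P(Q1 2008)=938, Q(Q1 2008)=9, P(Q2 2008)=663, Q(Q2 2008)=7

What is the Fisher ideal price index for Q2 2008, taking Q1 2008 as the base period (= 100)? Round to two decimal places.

Laspeyres component (base-period weights):
ΣP(Q2 2008)Q(Q1 2008) = 49×11 + 623×5 + 3×82 + 6×98 + 663×9 = 539 + 3115 + 246 + 588 + 5967 = 10455
ΣP(Q1 2008)Q(Q1 2008) = 44×11 + 645×5 + 2×82 + 5×98 + 938×9 = 484 + 3225 + 164 + 490 + 8442 = 12805
L = 10455 / 12805 × 100 = 81.6478
Paasche component (current-period weights):
ΣP(Q2 2008)Q(Q2 2008) = 49×9 + 623×4 + 3×66 + 6×77 + 663×7 = 441 + 2492 + 198 + 462 + 4641 = 8234
ΣP(Q1 2008)Q(Q2 2008) = 44×9 + 645×4 + 2×66 + 5×77 + 938×7 = 396 + 2580 + 132 + 385 + 6566 = 10059
P = 8234 / 10059 × 100 = 81.8570
Fisher = √(L × P) = √(81.6478 × 81.8570) = 81.7524

81.75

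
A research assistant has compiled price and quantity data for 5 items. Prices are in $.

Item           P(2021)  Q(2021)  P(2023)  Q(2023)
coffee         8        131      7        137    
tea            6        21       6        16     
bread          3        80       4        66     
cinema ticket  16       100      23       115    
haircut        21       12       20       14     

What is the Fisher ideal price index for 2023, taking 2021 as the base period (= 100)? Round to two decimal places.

Laspeyres component (base-period weights):
ΣP(2023)Q(2021) = 7×131 + 6×21 + 4×80 + 23×100 + 20×12 = 917 + 126 + 320 + 2300 + 240 = 3903
ΣP(2021)Q(2021) = 8×131 + 6×21 + 3×80 + 16×100 + 21×12 = 1048 + 126 + 240 + 1600 + 252 = 3266
L = 3903 / 3266 × 100 = 119.5040
Paasche component (current-period weights):
ΣP(2023)Q(2023) = 7×137 + 6×16 + 4×66 + 23×115 + 20×14 = 959 + 96 + 264 + 2645 + 280 = 4244
ΣP(2021)Q(2023) = 8×137 + 6×16 + 3×66 + 16×115 + 21×14 = 1096 + 96 + 198 + 1840 + 294 = 3524
P = 4244 / 3524 × 100 = 120.4313
Fisher = √(L × P) = √(119.5040 × 120.4313) = 119.9668

119.97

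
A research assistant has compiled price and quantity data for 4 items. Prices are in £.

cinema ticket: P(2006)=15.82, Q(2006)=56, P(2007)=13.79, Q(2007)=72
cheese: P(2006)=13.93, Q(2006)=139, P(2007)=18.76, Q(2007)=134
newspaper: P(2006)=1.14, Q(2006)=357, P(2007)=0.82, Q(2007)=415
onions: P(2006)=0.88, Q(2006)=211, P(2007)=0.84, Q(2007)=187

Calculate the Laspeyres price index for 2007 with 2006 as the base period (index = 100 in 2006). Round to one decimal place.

Laspeyres price index uses base-period quantities as weights.
ΣP(2007)·Q(2006) = 13.79×56 + 18.76×139 + 0.82×357 + 0.84×211 = 772.24 + 2607.64 + 292.74 + 177.24 = 3849.86
ΣP(2006)·Q(2006) = 15.82×56 + 13.93×139 + 1.14×357 + 0.88×211 = 885.92 + 1936.27 + 406.98 + 185.68 = 3414.85
Index = 3849.86 / 3414.85 × 100 = 112.7388

112.7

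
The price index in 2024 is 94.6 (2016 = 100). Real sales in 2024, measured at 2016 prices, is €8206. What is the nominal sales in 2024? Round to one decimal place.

Nominal = Real × (Index/100) = 8206 × (94.6/100)
        = 8206 × 0.946 = 7762.8760

7762.9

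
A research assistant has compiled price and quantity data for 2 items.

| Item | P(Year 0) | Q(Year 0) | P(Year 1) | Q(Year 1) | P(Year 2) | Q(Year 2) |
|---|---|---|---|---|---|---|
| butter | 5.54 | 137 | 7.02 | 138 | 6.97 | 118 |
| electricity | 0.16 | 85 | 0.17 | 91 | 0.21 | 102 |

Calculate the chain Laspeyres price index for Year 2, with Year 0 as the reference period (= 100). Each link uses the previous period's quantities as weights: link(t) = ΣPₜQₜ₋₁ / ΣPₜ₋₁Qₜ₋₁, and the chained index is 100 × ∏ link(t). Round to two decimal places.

Link Year 0→Year 1:
ΣP(Year 1)Q(Year 0) = 7.02×137 + 0.17×85 = 961.74 + 14.45 = 976.19
ΣP(Year 0)Q(Year 0) = 5.54×137 + 0.16×85 = 758.98 + 13.6 = 772.58
link = 976.19/772.58 = 1.263546
Link Year 1→Year 2:
ΣP(Year 2)Q(Year 1) = 6.97×138 + 0.21×91 = 961.86 + 19.11 = 980.97
ΣP(Year 1)Q(Year 1) = 7.02×138 + 0.17×91 = 968.76 + 15.47 = 984.23
link = 980.97/984.23 = 0.996688
Chained index = 100 × 1.263546 × 0.996688 = 125.9360

125.94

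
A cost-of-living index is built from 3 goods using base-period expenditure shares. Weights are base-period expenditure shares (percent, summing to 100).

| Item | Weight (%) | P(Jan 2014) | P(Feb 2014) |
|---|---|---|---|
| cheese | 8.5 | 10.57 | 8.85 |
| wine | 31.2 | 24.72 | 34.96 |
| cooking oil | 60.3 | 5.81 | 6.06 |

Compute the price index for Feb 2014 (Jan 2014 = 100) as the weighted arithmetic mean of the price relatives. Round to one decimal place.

114.1

cheese: 8.5 × (8.85/10.57) = 8.5 × 0.837275 = 7.1168
wine: 31.2 × (34.96/24.72) = 31.2 × 1.414239 = 44.1243
cooking oil: 60.3 × (6.06/5.81) = 60.3 × 1.043029 = 62.8947
Index = Σ wᵢ·(p₁ᵢ/p₀ᵢ) = 7.1168 + 44.1243 + 62.8947 = 114.1358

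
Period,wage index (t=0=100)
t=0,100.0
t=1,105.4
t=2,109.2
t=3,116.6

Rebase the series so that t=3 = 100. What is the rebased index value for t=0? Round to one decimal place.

85.8

Rebased(t=0) = 100.0 / 116.6 × 100 = 85.7633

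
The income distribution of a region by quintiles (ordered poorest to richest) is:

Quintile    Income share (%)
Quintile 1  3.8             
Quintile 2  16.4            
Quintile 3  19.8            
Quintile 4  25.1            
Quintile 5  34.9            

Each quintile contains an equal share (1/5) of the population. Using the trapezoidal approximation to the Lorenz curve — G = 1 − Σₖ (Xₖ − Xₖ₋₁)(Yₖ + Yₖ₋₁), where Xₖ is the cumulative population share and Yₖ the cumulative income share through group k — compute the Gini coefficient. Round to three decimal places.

0.284

Cumulative income shares Yₖ: 0.0380, 0.2020, 0.4000, 0.6510, 1.0000
Σ (Xₖ−Xₖ₋₁)(Yₖ+Yₖ₋₁) = (1/5)(0.0380+0.0000) + (1/5)(0.2020+0.0380) + (1/5)(0.4000+0.2020) + (1/5)(0.6510+0.4000) + (1/5)(1.0000+0.6510)
  = 0.0076 + 0.0480 + 0.1204 + 0.2102 + 0.3302 = 0.7164
G = 1 − 0.7164 = 0.2836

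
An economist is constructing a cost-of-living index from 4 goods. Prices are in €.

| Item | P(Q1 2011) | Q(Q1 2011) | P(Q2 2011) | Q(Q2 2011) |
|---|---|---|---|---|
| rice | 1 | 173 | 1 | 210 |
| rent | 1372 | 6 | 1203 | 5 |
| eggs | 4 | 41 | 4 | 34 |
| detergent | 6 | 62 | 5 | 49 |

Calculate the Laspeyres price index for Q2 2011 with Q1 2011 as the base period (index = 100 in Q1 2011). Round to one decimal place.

88.0

Laspeyres price index uses base-period quantities as weights.
ΣP(Q2 2011)·Q(Q1 2011) = 1×173 + 1203×6 + 4×41 + 5×62 = 173 + 7218 + 164 + 310 = 7865
ΣP(Q1 2011)·Q(Q1 2011) = 1×173 + 1372×6 + 4×41 + 6×62 = 173 + 8232 + 164 + 372 = 8941
Index = 7865 / 8941 × 100 = 87.9656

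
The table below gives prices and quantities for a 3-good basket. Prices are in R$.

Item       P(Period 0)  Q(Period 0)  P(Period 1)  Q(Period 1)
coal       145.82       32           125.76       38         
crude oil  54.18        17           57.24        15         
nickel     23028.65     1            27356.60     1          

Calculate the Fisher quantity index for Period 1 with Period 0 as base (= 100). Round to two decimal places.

102.33

Laspeyres component (base-period weights):
ΣP(Period 0)Q(Period 1) = 145.82×38 + 54.18×15 + 23028.65×1 = 5541.16 + 812.7 + 23028.65 = 29382.51
ΣP(Period 0)Q(Period 0) = 145.82×32 + 54.18×17 + 23028.65×1 = 4666.24 + 921.06 + 23028.65 = 28615.95
L = 29382.51 / 28615.95 × 100 = 102.6788
Paasche component (current-period weights):
ΣP(Period 1)Q(Period 1) = 125.76×38 + 57.24×15 + 27356.60×1 = 4778.88 + 858.6 + 27356.6 = 32994.08
ΣP(Period 1)Q(Period 0) = 125.76×32 + 57.24×17 + 27356.60×1 = 4024.32 + 973.08 + 27356.6 = 32354
P = 32994.08 / 32354 × 100 = 101.9784
Fisher = √(L × P) = √(102.6788 × 101.9784) = 102.3280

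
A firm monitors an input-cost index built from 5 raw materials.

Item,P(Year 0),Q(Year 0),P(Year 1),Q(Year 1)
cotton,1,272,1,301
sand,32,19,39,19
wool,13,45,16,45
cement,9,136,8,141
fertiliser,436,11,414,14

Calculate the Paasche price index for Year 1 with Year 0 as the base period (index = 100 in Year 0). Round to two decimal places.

Paasche price index uses current-period quantities as weights.
ΣP(Year 1)·Q(Year 1) = 1×301 + 39×19 + 16×45 + 8×141 + 414×14 = 301 + 741 + 720 + 1128 + 5796 = 8686
ΣP(Year 0)·Q(Year 1) = 1×301 + 32×19 + 13×45 + 9×141 + 436×14 = 301 + 608 + 585 + 1269 + 6104 = 8867
Index = 8686 / 8867 × 100 = 97.9587

97.96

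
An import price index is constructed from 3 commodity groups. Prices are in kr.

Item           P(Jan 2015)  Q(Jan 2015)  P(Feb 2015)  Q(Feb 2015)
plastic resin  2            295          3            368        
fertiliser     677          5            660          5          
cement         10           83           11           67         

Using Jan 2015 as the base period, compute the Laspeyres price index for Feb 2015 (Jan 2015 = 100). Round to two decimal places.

106.10

Laspeyres price index uses base-period quantities as weights.
ΣP(Feb 2015)·Q(Jan 2015) = 3×295 + 660×5 + 11×83 = 885 + 3300 + 913 = 5098
ΣP(Jan 2015)·Q(Jan 2015) = 2×295 + 677×5 + 10×83 = 590 + 3385 + 830 = 4805
Index = 5098 / 4805 × 100 = 106.0978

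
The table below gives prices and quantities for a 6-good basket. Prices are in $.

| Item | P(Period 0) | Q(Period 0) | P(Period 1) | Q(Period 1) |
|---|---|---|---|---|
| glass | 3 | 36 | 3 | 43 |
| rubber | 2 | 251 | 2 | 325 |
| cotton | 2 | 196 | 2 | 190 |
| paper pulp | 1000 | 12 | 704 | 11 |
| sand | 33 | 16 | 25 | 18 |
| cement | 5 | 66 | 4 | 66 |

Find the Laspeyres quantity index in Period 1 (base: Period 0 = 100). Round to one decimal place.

94.4

Laspeyres quantity index uses base-period prices as weights.
ΣP(Period 0)·Q(Period 1) = 3×43 + 2×325 + 2×190 + 1000×11 + 33×18 + 5×66 = 129 + 650 + 380 + 11000 + 594 + 330 = 13083
ΣP(Period 0)·Q(Period 0) = 3×36 + 2×251 + 2×196 + 1000×12 + 33×16 + 5×66 = 108 + 502 + 392 + 12000 + 528 + 330 = 13860
Index = 13083 / 13860 × 100 = 94.3939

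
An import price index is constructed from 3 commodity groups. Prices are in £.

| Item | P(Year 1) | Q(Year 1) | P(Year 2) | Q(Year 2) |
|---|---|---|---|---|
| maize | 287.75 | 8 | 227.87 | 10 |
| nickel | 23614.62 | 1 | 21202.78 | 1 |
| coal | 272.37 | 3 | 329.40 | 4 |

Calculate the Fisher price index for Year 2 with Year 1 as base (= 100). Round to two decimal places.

89.87

Laspeyres component (base-period weights):
ΣP(Year 2)Q(Year 1) = 227.87×8 + 21202.78×1 + 329.40×3 = 1822.96 + 21202.78 + 988.2 = 24013.94
ΣP(Year 1)Q(Year 1) = 287.75×8 + 23614.62×1 + 272.37×3 = 2302 + 23614.62 + 817.11 = 26733.73
L = 24013.94 / 26733.73 × 100 = 89.8264
Paasche component (current-period weights):
ΣP(Year 2)Q(Year 2) = 227.87×10 + 21202.78×1 + 329.40×4 = 2278.7 + 21202.78 + 1317.6 = 24799.08
ΣP(Year 1)Q(Year 2) = 287.75×10 + 23614.62×1 + 272.37×4 = 2877.5 + 23614.62 + 1089.48 = 27581.6
P = 24799.08 / 27581.6 × 100 = 89.9117
Fisher = √(L × P) = √(89.8264 × 89.9117) = 89.8690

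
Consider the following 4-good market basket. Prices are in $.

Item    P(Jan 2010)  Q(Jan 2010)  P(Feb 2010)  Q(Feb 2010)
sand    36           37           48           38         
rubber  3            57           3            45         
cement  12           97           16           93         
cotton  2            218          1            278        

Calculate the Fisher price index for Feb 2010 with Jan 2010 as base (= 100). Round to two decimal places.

Laspeyres component (base-period weights):
ΣP(Feb 2010)Q(Jan 2010) = 48×37 + 3×57 + 16×97 + 1×218 = 1776 + 171 + 1552 + 218 = 3717
ΣP(Jan 2010)Q(Jan 2010) = 36×37 + 3×57 + 12×97 + 2×218 = 1332 + 171 + 1164 + 436 = 3103
L = 3717 / 3103 × 100 = 119.7873
Paasche component (current-period weights):
ΣP(Feb 2010)Q(Feb 2010) = 48×38 + 3×45 + 16×93 + 1×278 = 1824 + 135 + 1488 + 278 = 3725
ΣP(Jan 2010)Q(Feb 2010) = 36×38 + 3×45 + 12×93 + 2×278 = 1368 + 135 + 1116 + 556 = 3175
P = 3725 / 3175 × 100 = 117.3228
Fisher = √(L × P) = √(119.7873 × 117.3228) = 118.5487

118.55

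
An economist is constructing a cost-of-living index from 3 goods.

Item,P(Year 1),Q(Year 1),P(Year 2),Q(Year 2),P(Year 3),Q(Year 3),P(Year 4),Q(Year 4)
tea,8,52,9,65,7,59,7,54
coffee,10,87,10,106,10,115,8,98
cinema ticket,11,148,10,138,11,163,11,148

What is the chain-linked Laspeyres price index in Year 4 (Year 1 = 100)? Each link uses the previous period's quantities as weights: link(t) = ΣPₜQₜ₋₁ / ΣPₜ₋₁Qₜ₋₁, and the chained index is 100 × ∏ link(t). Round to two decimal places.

90.32

Link Year 1→Year 2:
ΣP(Year 2)Q(Year 1) = 9×52 + 10×87 + 10×148 = 468 + 870 + 1480 = 2818
ΣP(Year 1)Q(Year 1) = 8×52 + 10×87 + 11×148 = 416 + 870 + 1628 = 2914
link = 2818/2914 = 0.967056
Link Year 2→Year 3:
ΣP(Year 3)Q(Year 2) = 7×65 + 10×106 + 11×138 = 455 + 1060 + 1518 = 3033
ΣP(Year 2)Q(Year 2) = 9×65 + 10×106 + 10×138 = 585 + 1060 + 1380 = 3025
link = 3033/3025 = 1.002645
Link Year 3→Year 4:
ΣP(Year 4)Q(Year 3) = 7×59 + 8×115 + 11×163 = 413 + 920 + 1793 = 3126
ΣP(Year 3)Q(Year 3) = 7×59 + 10×115 + 11×163 = 413 + 1150 + 1793 = 3356
link = 3126/3356 = 0.931466
Chained index = 100 × 0.967056 × 1.002645 × 0.931466 = 90.3162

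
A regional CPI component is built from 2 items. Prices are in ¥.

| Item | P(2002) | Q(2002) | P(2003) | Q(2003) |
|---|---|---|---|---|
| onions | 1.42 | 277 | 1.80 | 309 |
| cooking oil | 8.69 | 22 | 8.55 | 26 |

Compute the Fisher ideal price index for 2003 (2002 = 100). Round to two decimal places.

117.30

Laspeyres component (base-period weights):
ΣP(2003)Q(2002) = 1.80×277 + 8.55×22 = 498.6 + 188.1 = 686.7
ΣP(2002)Q(2002) = 1.42×277 + 8.69×22 = 393.34 + 191.18 = 584.52
L = 686.7 / 584.52 × 100 = 117.4810
Paasche component (current-period weights):
ΣP(2003)Q(2003) = 1.80×309 + 8.55×26 = 556.2 + 222.3 = 778.5
ΣP(2002)Q(2003) = 1.42×309 + 8.69×26 = 438.78 + 225.94 = 664.72
P = 778.5 / 664.72 × 100 = 117.1170
Fisher = √(L × P) = √(117.4810 × 117.1170) = 117.2989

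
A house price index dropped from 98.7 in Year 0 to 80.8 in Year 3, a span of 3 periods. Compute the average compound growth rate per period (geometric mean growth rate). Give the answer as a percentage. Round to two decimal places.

-6.45%

Growth factor = (80.8/98.7)^(1/3) = (0.818642)^(1/3) = 0.935473
Growth rate = 0.935473 − 1 = -0.064527 = -6.4527%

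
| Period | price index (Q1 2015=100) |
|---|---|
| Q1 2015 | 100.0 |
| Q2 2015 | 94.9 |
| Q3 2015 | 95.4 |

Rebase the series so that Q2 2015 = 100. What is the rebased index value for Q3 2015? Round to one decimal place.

Rebased(Q3 2015) = 95.4 / 94.9 × 100 = 100.5269

100.5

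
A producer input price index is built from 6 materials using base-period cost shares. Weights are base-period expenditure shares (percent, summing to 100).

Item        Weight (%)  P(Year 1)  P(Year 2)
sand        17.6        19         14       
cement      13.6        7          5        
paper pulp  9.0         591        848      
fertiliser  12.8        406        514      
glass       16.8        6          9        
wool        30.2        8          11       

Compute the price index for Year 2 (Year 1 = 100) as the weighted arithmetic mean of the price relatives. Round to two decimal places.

118.53

sand: 17.6 × (14/19) = 17.6 × 0.736842 = 12.9684
cement: 13.6 × (5/7) = 13.6 × 0.714286 = 9.7143
paper pulp: 9.0 × (848/591) = 9.0 × 1.434856 = 12.9137
fertiliser: 12.8 × (514/406) = 12.8 × 1.266010 = 16.2049
glass: 16.8 × (9/6) = 16.8 × 1.500000 = 25.2000
wool: 30.2 × (11/8) = 30.2 × 1.375000 = 41.5250
Index = Σ wᵢ·(p₁ᵢ/p₀ᵢ) = 12.9684 + 9.7143 + 12.9137 + 16.2049 + 25.2000 + 41.5250 = 118.5263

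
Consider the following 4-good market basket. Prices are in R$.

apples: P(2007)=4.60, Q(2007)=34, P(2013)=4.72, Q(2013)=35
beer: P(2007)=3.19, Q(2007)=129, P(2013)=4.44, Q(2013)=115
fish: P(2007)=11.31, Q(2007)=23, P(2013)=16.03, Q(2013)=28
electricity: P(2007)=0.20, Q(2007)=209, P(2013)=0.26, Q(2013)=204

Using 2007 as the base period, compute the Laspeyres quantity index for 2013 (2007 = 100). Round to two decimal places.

101.78

Laspeyres quantity index uses base-period prices as weights.
ΣP(2007)·Q(2013) = 4.60×35 + 3.19×115 + 11.31×28 + 0.20×204 = 161 + 366.85 + 316.68 + 40.8 = 885.33
ΣP(2007)·Q(2007) = 4.60×34 + 3.19×129 + 11.31×23 + 0.20×209 = 156.4 + 411.51 + 260.13 + 41.8 = 869.84
Index = 885.33 / 869.84 × 100 = 101.7808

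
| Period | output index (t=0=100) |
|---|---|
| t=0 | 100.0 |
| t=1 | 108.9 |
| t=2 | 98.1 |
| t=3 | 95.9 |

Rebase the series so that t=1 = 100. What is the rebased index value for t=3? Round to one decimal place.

Rebased(t=3) = 95.9 / 108.9 × 100 = 88.0624

88.1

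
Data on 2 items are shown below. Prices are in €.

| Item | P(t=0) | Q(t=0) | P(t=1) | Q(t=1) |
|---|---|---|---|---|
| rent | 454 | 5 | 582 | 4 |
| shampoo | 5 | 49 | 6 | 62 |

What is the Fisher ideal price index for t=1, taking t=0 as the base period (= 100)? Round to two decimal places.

127.20

Laspeyres component (base-period weights):
ΣP(t=1)Q(t=0) = 582×5 + 6×49 = 2910 + 294 = 3204
ΣP(t=0)Q(t=0) = 454×5 + 5×49 = 2270 + 245 = 2515
L = 3204 / 2515 × 100 = 127.3956
Paasche component (current-period weights):
ΣP(t=1)Q(t=1) = 582×4 + 6×62 = 2328 + 372 = 2700
ΣP(t=0)Q(t=1) = 454×4 + 5×62 = 1816 + 310 = 2126
P = 2700 / 2126 × 100 = 126.9991
Fisher = √(L × P) = √(127.3956 × 126.9991) = 127.1972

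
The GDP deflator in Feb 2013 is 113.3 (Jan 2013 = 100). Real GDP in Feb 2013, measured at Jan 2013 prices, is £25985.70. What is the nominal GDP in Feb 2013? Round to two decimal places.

29441.80

Nominal = Real × (Index/100) = 25985.70 × (113.3/100)
        = 25985.70 × 1.133 = 29441.7981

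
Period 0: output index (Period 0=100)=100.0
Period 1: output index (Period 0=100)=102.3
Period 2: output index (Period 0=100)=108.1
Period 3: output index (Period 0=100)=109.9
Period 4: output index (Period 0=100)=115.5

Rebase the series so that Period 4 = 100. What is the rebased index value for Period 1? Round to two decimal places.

88.57

Rebased(Period 1) = 102.3 / 115.5 × 100 = 88.5714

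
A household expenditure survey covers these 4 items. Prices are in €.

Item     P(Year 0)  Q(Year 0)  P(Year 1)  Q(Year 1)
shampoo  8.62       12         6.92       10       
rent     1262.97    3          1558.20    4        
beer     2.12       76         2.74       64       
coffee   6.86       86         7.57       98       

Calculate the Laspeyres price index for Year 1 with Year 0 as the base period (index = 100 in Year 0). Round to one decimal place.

121.0

Laspeyres price index uses base-period quantities as weights.
ΣP(Year 1)·Q(Year 0) = 6.92×12 + 1558.20×3 + 2.74×76 + 7.57×86 = 83.04 + 4674.6 + 208.24 + 651.02 = 5616.9
ΣP(Year 0)·Q(Year 0) = 8.62×12 + 1262.97×3 + 2.12×76 + 6.86×86 = 103.44 + 3788.91 + 161.12 + 589.96 = 4643.43
Index = 5616.9 / 4643.43 × 100 = 120.9645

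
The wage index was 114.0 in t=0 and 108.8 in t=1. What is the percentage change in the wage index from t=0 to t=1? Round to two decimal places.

-4.56%

Change = (108.8 − 114.0) / 114.0 × 100
       = -5.2 / 114.0 × 100 = -4.5614%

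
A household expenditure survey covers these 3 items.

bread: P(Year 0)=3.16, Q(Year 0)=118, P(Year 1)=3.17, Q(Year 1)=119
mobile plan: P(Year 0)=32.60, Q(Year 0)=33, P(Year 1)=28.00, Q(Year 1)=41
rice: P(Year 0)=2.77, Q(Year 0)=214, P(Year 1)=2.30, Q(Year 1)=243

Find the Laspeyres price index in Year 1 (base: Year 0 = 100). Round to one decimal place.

87.7

Laspeyres price index uses base-period quantities as weights.
ΣP(Year 1)·Q(Year 0) = 3.17×118 + 28.00×33 + 2.30×214 = 374.06 + 924 + 492.2 = 1790.26
ΣP(Year 0)·Q(Year 0) = 3.16×118 + 32.60×33 + 2.77×214 = 372.88 + 1075.8 + 592.78 = 2041.46
Index = 1790.26 / 2041.46 × 100 = 87.6951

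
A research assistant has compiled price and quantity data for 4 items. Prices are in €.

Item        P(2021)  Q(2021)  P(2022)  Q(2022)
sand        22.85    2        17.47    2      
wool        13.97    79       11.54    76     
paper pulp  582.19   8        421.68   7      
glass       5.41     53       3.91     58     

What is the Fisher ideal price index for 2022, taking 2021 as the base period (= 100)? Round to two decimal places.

74.36

Laspeyres component (base-period weights):
ΣP(2022)Q(2021) = 17.47×2 + 11.54×79 + 421.68×8 + 3.91×53 = 34.94 + 911.66 + 3373.44 + 207.23 = 4527.27
ΣP(2021)Q(2021) = 22.85×2 + 13.97×79 + 582.19×8 + 5.41×53 = 45.7 + 1103.63 + 4657.52 + 286.73 = 6093.58
L = 4527.27 / 6093.58 × 100 = 74.2957
Paasche component (current-period weights):
ΣP(2022)Q(2022) = 17.47×2 + 11.54×76 + 421.68×7 + 3.91×58 = 34.94 + 877.04 + 2951.76 + 226.78 = 4090.52
ΣP(2021)Q(2022) = 22.85×2 + 13.97×76 + 582.19×7 + 5.41×58 = 45.7 + 1061.72 + 4075.33 + 313.78 = 5496.53
P = 4090.52 / 5496.53 × 100 = 74.4200
Fisher = √(L × P) = √(74.2957 × 74.4200) = 74.3579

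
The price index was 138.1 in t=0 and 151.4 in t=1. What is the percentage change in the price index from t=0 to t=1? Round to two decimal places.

Change = (151.4 − 138.1) / 138.1 × 100
       = 13.3 / 138.1 × 100 = 9.6307%

9.63%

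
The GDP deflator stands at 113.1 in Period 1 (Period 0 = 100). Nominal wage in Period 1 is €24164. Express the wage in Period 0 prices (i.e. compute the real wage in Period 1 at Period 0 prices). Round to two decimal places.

21365.16

Real = Nominal ÷ (Index/100) = 24164 ÷ (113.1/100)
     = 24164 ÷ 1.131 = 21365.1636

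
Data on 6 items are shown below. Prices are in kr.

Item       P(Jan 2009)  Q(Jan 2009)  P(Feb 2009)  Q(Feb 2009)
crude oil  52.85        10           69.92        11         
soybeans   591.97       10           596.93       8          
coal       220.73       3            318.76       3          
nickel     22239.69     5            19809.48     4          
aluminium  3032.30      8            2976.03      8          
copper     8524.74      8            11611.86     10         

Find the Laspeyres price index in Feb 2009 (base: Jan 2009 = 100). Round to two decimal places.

Laspeyres price index uses base-period quantities as weights.
ΣP(Feb 2009)·Q(Jan 2009) = 69.92×10 + 596.93×10 + 318.76×3 + 19809.48×5 + 2976.03×8 + 11611.86×8 = 699.2 + 5969.3 + 956.28 + 99047.4 + 23808.24 + 92894.88 = 223375.3
ΣP(Jan 2009)·Q(Jan 2009) = 52.85×10 + 591.97×10 + 220.73×3 + 22239.69×5 + 3032.30×8 + 8524.74×8 = 528.5 + 5919.7 + 662.19 + 111198.45 + 24258.4 + 68197.92 = 210765.16
Index = 223375.3 / 210765.16 × 100 = 105.9830

105.98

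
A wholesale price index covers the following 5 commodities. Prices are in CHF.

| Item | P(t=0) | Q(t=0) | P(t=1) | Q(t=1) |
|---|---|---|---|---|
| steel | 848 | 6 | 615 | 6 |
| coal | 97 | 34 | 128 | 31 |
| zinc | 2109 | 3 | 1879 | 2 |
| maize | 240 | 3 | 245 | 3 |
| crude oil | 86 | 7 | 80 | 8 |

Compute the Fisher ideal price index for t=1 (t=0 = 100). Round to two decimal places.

93.30

Laspeyres component (base-period weights):
ΣP(t=1)Q(t=0) = 615×6 + 128×34 + 1879×3 + 245×3 + 80×7 = 3690 + 4352 + 5637 + 735 + 560 = 14974
ΣP(t=0)Q(t=0) = 848×6 + 97×34 + 2109×3 + 240×3 + 86×7 = 5088 + 3298 + 6327 + 720 + 602 = 16035
L = 14974 / 16035 × 100 = 93.3832
Paasche component (current-period weights):
ΣP(t=1)Q(t=1) = 615×6 + 128×31 + 1879×2 + 245×3 + 80×8 = 3690 + 3968 + 3758 + 735 + 640 = 12791
ΣP(t=0)Q(t=1) = 848×6 + 97×31 + 2109×2 + 240×3 + 86×8 = 5088 + 3007 + 4218 + 720 + 688 = 13721
P = 12791 / 13721 × 100 = 93.2221
Fisher = √(L × P) = √(93.3832 × 93.2221) = 93.3026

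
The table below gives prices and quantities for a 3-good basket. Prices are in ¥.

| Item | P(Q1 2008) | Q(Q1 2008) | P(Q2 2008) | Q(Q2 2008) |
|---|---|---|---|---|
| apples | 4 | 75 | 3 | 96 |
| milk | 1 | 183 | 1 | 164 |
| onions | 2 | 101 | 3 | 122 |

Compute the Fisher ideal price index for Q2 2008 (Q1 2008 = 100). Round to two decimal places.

Laspeyres component (base-period weights):
ΣP(Q2 2008)Q(Q1 2008) = 3×75 + 1×183 + 3×101 = 225 + 183 + 303 = 711
ΣP(Q1 2008)Q(Q1 2008) = 4×75 + 1×183 + 2×101 = 300 + 183 + 202 = 685
L = 711 / 685 × 100 = 103.7956
Paasche component (current-period weights):
ΣP(Q2 2008)Q(Q2 2008) = 3×96 + 1×164 + 3×122 = 288 + 164 + 366 = 818
ΣP(Q1 2008)Q(Q2 2008) = 4×96 + 1×164 + 2×122 = 384 + 164 + 244 = 792
P = 818 / 792 × 100 = 103.2828
Fisher = √(L × P) = √(103.7956 × 103.2828) = 103.5389

103.54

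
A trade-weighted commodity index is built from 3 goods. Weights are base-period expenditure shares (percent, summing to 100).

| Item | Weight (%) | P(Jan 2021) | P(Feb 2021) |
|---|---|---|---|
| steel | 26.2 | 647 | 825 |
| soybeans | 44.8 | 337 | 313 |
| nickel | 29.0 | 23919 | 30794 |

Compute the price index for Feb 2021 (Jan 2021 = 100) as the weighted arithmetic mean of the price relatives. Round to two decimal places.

steel: 26.2 × (825/647) = 26.2 × 1.275116 = 33.4080
soybeans: 44.8 × (313/337) = 44.8 × 0.928783 = 41.6095
nickel: 29.0 × (30794/23919) = 29.0 × 1.287428 = 37.3354
Index = Σ wᵢ·(p₁ᵢ/p₀ᵢ) = 33.4080 + 41.6095 + 37.3354 = 112.3530

112.35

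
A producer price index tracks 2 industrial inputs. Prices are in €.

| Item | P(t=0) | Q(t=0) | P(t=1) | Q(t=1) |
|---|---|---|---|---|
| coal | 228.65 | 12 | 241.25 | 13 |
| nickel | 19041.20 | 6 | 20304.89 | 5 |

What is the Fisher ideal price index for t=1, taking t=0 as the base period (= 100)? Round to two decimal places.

Laspeyres component (base-period weights):
ΣP(t=1)Q(t=0) = 241.25×12 + 20304.89×6 = 2895 + 121829.34 = 124724.34
ΣP(t=0)Q(t=0) = 228.65×12 + 19041.20×6 = 2743.8 + 114247.2 = 116991
L = 124724.34 / 116991 × 100 = 106.6102
Paasche component (current-period weights):
ΣP(t=1)Q(t=1) = 241.25×13 + 20304.89×5 = 3136.25 + 101524.45 = 104660.7
ΣP(t=0)Q(t=1) = 228.65×13 + 19041.20×5 = 2972.45 + 95206 = 98178.45
P = 104660.7 / 98178.45 × 100 = 106.6025
Fisher = √(L × P) = √(106.6102 × 106.6025) = 106.6064

106.61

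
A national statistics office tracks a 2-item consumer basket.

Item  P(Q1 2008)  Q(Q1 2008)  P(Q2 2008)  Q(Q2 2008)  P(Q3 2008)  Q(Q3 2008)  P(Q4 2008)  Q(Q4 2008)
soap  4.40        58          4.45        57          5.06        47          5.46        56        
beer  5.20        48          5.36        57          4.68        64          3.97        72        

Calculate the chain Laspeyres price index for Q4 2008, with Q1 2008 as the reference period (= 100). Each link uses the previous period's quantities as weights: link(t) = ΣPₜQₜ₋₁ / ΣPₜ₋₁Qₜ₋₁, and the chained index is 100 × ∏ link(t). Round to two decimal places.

96.34

Link Q1 2008→Q2 2008:
ΣP(Q2 2008)Q(Q1 2008) = 4.45×58 + 5.36×48 = 258.1 + 257.28 = 515.38
ΣP(Q1 2008)Q(Q1 2008) = 4.40×58 + 5.20×48 = 255.2 + 249.6 = 504.8
link = 515.38/504.8 = 1.020959
Link Q2 2008→Q3 2008:
ΣP(Q3 2008)Q(Q2 2008) = 5.06×57 + 4.68×57 = 288.42 + 266.76 = 555.18
ΣP(Q2 2008)Q(Q2 2008) = 4.45×57 + 5.36×57 = 253.65 + 305.52 = 559.17
link = 555.18/559.17 = 0.992864
Link Q3 2008→Q4 2008:
ΣP(Q4 2008)Q(Q3 2008) = 5.46×47 + 3.97×64 = 256.62 + 254.08 = 510.7
ΣP(Q3 2008)Q(Q3 2008) = 5.06×47 + 4.68×64 = 237.82 + 299.52 = 537.34
link = 510.7/537.34 = 0.950422
Chained index = 100 × 1.020959 × 0.992864 × 0.950422 = 96.3418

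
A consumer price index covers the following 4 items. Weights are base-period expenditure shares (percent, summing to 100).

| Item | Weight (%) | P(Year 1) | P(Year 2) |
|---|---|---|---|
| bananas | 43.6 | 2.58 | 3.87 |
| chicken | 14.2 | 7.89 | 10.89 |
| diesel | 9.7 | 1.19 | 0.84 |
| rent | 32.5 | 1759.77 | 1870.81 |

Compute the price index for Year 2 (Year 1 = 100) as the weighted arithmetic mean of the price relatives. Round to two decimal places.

126.40

bananas: 43.6 × (3.87/2.58) = 43.6 × 1.500000 = 65.4000
chicken: 14.2 × (10.89/7.89) = 14.2 × 1.380228 = 19.5992
diesel: 9.7 × (0.84/1.19) = 9.7 × 0.705882 = 6.8471
rent: 32.5 × (1870.81/1759.77) = 32.5 × 1.063099 = 34.5507
Index = Σ wᵢ·(p₁ᵢ/p₀ᵢ) = 65.4000 + 19.5992 + 6.8471 + 34.5507 = 126.3970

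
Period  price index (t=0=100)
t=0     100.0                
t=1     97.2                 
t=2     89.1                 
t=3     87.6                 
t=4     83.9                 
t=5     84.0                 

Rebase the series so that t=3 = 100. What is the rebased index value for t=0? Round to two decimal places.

114.16

Rebased(t=0) = 100.0 / 87.6 × 100 = 114.1553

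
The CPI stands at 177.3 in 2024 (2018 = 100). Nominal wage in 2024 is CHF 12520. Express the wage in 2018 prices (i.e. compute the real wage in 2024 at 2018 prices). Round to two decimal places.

Real = Nominal ÷ (Index/100) = 12520 ÷ (177.3/100)
     = 12520 ÷ 1.773 = 7061.4777

7061.48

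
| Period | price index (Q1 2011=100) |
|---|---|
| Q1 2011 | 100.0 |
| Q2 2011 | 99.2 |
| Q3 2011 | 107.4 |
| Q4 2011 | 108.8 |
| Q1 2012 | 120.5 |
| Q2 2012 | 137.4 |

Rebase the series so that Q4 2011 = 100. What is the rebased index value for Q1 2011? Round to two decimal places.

91.91

Rebased(Q1 2011) = 100.0 / 108.8 × 100 = 91.9118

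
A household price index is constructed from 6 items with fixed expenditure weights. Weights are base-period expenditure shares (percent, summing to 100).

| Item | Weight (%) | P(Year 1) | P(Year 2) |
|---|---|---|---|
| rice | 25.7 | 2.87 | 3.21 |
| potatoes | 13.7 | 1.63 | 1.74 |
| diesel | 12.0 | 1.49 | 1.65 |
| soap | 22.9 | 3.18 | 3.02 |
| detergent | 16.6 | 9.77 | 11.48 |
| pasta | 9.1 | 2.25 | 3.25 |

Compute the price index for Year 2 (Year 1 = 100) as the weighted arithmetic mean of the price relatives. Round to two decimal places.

rice: 25.7 × (3.21/2.87) = 25.7 × 1.118467 = 28.7446
potatoes: 13.7 × (1.74/1.63) = 13.7 × 1.067485 = 14.6245
diesel: 12.0 × (1.65/1.49) = 12.0 × 1.107383 = 13.2886
soap: 22.9 × (3.02/3.18) = 22.9 × 0.949686 = 21.7478
detergent: 16.6 × (11.48/9.77) = 16.6 × 1.175026 = 19.5054
pasta: 9.1 × (3.25/2.25) = 9.1 × 1.444444 = 13.1444
Index = Σ wᵢ·(p₁ᵢ/p₀ᵢ) = 28.7446 + 14.6245 + 13.2886 + 21.7478 + 19.5054 + 13.1444 = 111.0554

111.06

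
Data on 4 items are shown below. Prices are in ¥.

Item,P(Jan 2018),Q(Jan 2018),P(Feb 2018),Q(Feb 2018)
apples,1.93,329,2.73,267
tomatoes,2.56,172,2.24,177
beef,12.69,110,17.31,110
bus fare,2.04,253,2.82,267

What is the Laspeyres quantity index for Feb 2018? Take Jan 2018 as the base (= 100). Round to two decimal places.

97.38

Laspeyres quantity index uses base-period prices as weights.
ΣP(Jan 2018)·Q(Feb 2018) = 1.93×267 + 2.56×177 + 12.69×110 + 2.04×267 = 515.31 + 453.12 + 1395.9 + 544.68 = 2909.01
ΣP(Jan 2018)·Q(Jan 2018) = 1.93×329 + 2.56×172 + 12.69×110 + 2.04×253 = 634.97 + 440.32 + 1395.9 + 516.12 = 2987.31
Index = 2909.01 / 2987.31 × 100 = 97.3789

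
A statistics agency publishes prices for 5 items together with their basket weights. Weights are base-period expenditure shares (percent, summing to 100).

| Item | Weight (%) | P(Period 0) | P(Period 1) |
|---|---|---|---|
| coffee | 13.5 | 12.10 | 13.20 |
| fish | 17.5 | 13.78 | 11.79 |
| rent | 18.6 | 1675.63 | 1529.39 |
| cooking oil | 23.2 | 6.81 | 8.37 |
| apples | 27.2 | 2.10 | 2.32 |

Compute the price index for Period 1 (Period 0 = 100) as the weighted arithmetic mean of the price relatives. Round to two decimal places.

coffee: 13.5 × (13.20/12.10) = 13.5 × 1.090909 = 14.7273
fish: 17.5 × (11.79/13.78) = 17.5 × 0.855588 = 14.9728
rent: 18.6 × (1529.39/1675.63) = 18.6 × 0.912725 = 16.9767
cooking oil: 23.2 × (8.37/6.81) = 23.2 × 1.229075 = 28.5145
apples: 27.2 × (2.32/2.10) = 27.2 × 1.104762 = 30.0495
Index = Σ wᵢ·(p₁ᵢ/p₀ᵢ) = 14.7273 + 14.9728 + 16.9767 + 28.5145 + 30.0495 = 105.2408

105.24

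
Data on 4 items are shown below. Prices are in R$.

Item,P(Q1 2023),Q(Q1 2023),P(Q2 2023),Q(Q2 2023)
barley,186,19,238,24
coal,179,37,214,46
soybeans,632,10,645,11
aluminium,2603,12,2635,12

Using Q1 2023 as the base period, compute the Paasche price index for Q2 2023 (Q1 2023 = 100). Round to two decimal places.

106.65

Paasche price index uses current-period quantities as weights.
ΣP(Q2 2023)·Q(Q2 2023) = 238×24 + 214×46 + 645×11 + 2635×12 = 5712 + 9844 + 7095 + 31620 = 54271
ΣP(Q1 2023)·Q(Q2 2023) = 186×24 + 179×46 + 632×11 + 2603×12 = 4464 + 8234 + 6952 + 31236 = 50886
Index = 54271 / 50886 × 100 = 106.6521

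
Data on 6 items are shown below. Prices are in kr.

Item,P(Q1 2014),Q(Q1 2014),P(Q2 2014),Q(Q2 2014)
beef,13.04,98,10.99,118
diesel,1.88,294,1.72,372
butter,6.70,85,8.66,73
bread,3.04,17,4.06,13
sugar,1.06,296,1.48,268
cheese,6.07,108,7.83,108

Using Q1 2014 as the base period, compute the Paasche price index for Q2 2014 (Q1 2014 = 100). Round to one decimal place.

104.3

Paasche price index uses current-period quantities as weights.
ΣP(Q2 2014)·Q(Q2 2014) = 10.99×118 + 1.72×372 + 8.66×73 + 4.06×13 + 1.48×268 + 7.83×108 = 1296.82 + 639.84 + 632.18 + 52.78 + 396.64 + 845.64 = 3863.9
ΣP(Q1 2014)·Q(Q2 2014) = 13.04×118 + 1.88×372 + 6.70×73 + 3.04×13 + 1.06×268 + 6.07×108 = 1538.72 + 699.36 + 489.1 + 39.52 + 284.08 + 655.56 = 3706.34
Index = 3863.9 / 3706.34 × 100 = 104.2511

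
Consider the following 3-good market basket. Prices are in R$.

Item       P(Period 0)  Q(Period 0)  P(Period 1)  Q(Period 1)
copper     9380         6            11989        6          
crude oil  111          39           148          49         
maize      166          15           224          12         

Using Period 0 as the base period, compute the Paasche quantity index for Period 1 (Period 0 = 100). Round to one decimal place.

101.0

Paasche quantity index uses current-period prices as weights.
ΣP(Period 1)·Q(Period 1) = 11989×6 + 148×49 + 224×12 = 71934 + 7252 + 2688 = 81874
ΣP(Period 1)·Q(Period 0) = 11989×6 + 148×39 + 224×15 = 71934 + 5772 + 3360 = 81066
Index = 81874 / 81066 × 100 = 100.9967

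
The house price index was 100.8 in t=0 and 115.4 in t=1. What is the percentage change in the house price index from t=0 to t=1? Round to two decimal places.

Change = (115.4 − 100.8) / 100.8 × 100
       = 14.6 / 100.8 × 100 = 14.4841%

14.48%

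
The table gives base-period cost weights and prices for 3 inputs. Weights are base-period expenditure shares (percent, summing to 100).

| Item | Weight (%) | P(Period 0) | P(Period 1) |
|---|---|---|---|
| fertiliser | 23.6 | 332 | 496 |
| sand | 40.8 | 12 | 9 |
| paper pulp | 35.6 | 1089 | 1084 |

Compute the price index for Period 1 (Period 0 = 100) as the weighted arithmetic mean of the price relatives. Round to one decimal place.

101.3

fertiliser: 23.6 × (496/332) = 23.6 × 1.493976 = 35.2578
sand: 40.8 × (9/12) = 40.8 × 0.750000 = 30.6000
paper pulp: 35.6 × (1084/1089) = 35.6 × 0.995409 = 35.4365
Index = Σ wᵢ·(p₁ᵢ/p₀ᵢ) = 35.2578 + 30.6000 + 35.4365 = 101.2944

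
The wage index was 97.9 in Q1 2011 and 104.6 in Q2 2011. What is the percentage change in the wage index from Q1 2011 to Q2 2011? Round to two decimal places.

Change = (104.6 − 97.9) / 97.9 × 100
       = 6.7 / 97.9 × 100 = 6.8437%

6.84%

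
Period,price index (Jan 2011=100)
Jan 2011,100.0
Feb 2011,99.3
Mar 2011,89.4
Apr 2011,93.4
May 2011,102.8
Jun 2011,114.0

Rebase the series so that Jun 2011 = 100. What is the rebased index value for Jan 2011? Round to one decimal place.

87.7

Rebased(Jan 2011) = 100.0 / 114.0 × 100 = 87.7193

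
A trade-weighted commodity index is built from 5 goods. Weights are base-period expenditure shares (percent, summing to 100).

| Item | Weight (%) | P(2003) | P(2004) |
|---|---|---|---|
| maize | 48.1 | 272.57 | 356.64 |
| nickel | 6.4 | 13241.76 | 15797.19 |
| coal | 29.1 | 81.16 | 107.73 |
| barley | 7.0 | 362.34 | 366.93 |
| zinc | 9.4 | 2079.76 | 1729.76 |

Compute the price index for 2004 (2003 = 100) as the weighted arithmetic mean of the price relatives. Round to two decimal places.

maize: 48.1 × (356.64/272.57) = 48.1 × 1.308435 = 62.9357
nickel: 6.4 × (15797.19/13241.76) = 6.4 × 1.192983 = 7.6351
coal: 29.1 × (107.73/81.16) = 29.1 × 1.327378 = 38.6267
barley: 7.0 × (366.93/362.34) = 7.0 × 1.012668 = 7.0887
zinc: 9.4 × (1729.76/2079.76) = 9.4 × 0.831711 = 7.8181
Index = Σ wᵢ·(p₁ᵢ/p₀ᵢ) = 62.9357 + 7.6351 + 38.6267 + 7.0887 + 7.8181 = 124.1043

124.10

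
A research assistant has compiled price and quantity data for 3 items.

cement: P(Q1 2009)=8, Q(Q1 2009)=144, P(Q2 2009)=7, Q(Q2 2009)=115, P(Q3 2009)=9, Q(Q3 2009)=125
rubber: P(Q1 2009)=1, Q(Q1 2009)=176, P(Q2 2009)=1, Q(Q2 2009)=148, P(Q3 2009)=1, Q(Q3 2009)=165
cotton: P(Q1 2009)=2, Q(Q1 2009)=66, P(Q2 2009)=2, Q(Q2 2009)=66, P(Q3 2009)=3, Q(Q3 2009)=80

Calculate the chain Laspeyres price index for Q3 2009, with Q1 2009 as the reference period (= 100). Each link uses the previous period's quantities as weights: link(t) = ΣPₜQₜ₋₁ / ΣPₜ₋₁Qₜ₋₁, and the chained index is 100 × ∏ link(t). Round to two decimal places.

114.73

Link Q1 2009→Q2 2009:
ΣP(Q2 2009)Q(Q1 2009) = 7×144 + 1×176 + 2×66 = 1008 + 176 + 132 = 1316
ΣP(Q1 2009)Q(Q1 2009) = 8×144 + 1×176 + 2×66 = 1152 + 176 + 132 = 1460
link = 1316/1460 = 0.901370
Link Q2 2009→Q3 2009:
ΣP(Q3 2009)Q(Q2 2009) = 9×115 + 1×148 + 3×66 = 1035 + 148 + 198 = 1381
ΣP(Q2 2009)Q(Q2 2009) = 7×115 + 1×148 + 2×66 = 805 + 148 + 132 = 1085
link = 1381/1085 = 1.272811
Chained index = 100 × 0.901370 × 1.272811 = 114.7274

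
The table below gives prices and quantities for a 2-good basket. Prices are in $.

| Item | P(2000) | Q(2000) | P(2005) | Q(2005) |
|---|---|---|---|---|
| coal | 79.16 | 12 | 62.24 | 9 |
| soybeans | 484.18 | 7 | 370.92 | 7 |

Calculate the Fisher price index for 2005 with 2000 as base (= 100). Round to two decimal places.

77.00

Laspeyres component (base-period weights):
ΣP(2005)Q(2000) = 62.24×12 + 370.92×7 = 746.88 + 2596.44 = 3343.32
ΣP(2000)Q(2000) = 79.16×12 + 484.18×7 = 949.92 + 3389.26 = 4339.18
L = 3343.32 / 4339.18 × 100 = 77.0496
Paasche component (current-period weights):
ΣP(2005)Q(2005) = 62.24×9 + 370.92×7 = 560.16 + 2596.44 = 3156.6
ΣP(2000)Q(2005) = 79.16×9 + 484.18×7 = 712.44 + 3389.26 = 4101.7
P = 3156.6 / 4101.7 × 100 = 76.9583
Fisher = √(L × P) = √(77.0496 × 76.9583) = 77.0039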